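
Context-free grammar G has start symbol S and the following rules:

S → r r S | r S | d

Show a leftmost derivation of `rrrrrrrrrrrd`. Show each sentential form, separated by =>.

S => rS   [S → r S]
rS => rrS   [S → r S]
rrS => rrrrS   [S → r r S]
rrrrS => rrrrrrS   [S → r r S]
rrrrrrS => rrrrrrrrS   [S → r r S]
rrrrrrrrS => rrrrrrrrrrS   [S → r r S]
rrrrrrrrrrS => rrrrrrrrrrrS   [S → r S]
rrrrrrrrrrrS => rrrrrrrrrrrd   [S → d]

S=>rS=>rrS=>rrrrS=>rrrrrrS=>rrrrrrrrS=>rrrrrrrrrrS=>rrrrrrrrrrrS=>rrrrrrrrrrrd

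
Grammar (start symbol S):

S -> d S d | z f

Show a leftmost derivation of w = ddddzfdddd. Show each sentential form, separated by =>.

S => dSd => ddSdd => dddSddd => ddddSdddd => ddddzfdddd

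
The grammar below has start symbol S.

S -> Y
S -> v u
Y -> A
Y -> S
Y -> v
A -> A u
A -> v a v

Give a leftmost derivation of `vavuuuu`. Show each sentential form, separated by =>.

S => Y => A => Au => Auu => Auuu => Auuuu => vavuuuu

S => Y   [S -> Y]
Y => A   [Y -> A]
A => Au   [A -> A u]
Au => Auu   [A -> A u]
Auu => Auuu   [A -> A u]
Auuu => Auuuu   [A -> A u]
Auuuu => vavuuuu   [A -> v a v]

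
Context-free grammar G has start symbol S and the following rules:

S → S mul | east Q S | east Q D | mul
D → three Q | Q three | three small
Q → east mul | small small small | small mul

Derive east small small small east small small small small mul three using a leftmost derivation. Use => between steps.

S => east Q S   [S → east Q S]
east Q S => east small small small S   [Q → small small small]
east small small small S => east small small small east Q D   [S → east Q D]
east small small small east Q D => east small small small east small small small D   [Q → small small small]
east small small small east small small small D => east small small small east small small small Q three   [D → Q three]
east small small small east small small small Q three => east small small small east small small small small mul three   [Q → small mul]

S => east Q S => east small small small S => east small small small east Q D => east small small small east small small small D => east small small small east small small small Q three => east small small small east small small small small mul three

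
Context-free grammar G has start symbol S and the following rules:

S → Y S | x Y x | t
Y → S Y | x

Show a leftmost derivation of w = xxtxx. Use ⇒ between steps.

S⇒xYx⇒xSYx⇒xYSYx⇒xxSYx⇒xxtYx⇒xxtxx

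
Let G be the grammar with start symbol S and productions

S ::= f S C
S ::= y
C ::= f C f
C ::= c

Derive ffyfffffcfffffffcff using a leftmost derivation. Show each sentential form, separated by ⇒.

S ⇒ fSC ⇒ ffSCC ⇒ ffyCC ⇒ ffyfCfC ⇒ ffyffCffC ⇒ ffyfffCfffC ⇒ ffyffffCffffC ⇒ ffyfffffCfffffC ⇒ ffyfffffcfffffC ⇒ ffyfffffcffffffCf ⇒ ffyfffffcfffffffCff ⇒ ffyfffffcfffffffcff

S ⇒ fSC   [S ::= f S C]
fSC ⇒ ffSCC   [S ::= f S C]
ffSCC ⇒ ffyCC   [S ::= y]
ffyCC ⇒ ffyfCfC   [C ::= f C f]
ffyfCfC ⇒ ffyffCffC   [C ::= f C f]
ffyffCffC ⇒ ffyfffCfffC   [C ::= f C f]
ffyfffCfffC ⇒ ffyffffCffffC   [C ::= f C f]
ffyffffCffffC ⇒ ffyfffffCfffffC   [C ::= f C f]
ffyfffffCfffffC ⇒ ffyfffffcfffffC   [C ::= c]
ffyfffffcfffffC ⇒ ffyfffffcffffffCf   [C ::= f C f]
ffyfffffcffffffCf ⇒ ffyfffffcfffffffCff   [C ::= f C f]
ffyfffffcfffffffCff ⇒ ffyfffffcfffffffcff   [C ::= c]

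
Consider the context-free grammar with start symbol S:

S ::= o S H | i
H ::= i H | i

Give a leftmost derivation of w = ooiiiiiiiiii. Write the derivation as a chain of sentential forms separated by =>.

S => oSH   [S ::= o S H]
oSH => ooSHH   [S ::= o S H]
ooSHH => ooiHH   [S ::= i]
ooiHH => ooiiHH   [H ::= i H]
ooiiHH => ooiiiHH   [H ::= i H]
ooiiiHH => ooiiiiHH   [H ::= i H]
ooiiiiHH => ooiiiiiHH   [H ::= i H]
ooiiiiiHH => ooiiiiiiHH   [H ::= i H]
ooiiiiiiHH => ooiiiiiiiHH   [H ::= i H]
ooiiiiiiiHH => ooiiiiiiiiH   [H ::= i]
ooiiiiiiiiH => ooiiiiiiiiiH   [H ::= i H]
ooiiiiiiiiiH => ooiiiiiiiiii   [H ::= i]

S => oSH => ooSHH => ooiHH => ooiiHH => ooiiiHH => ooiiiiHH => ooiiiiiHH => ooiiiiiiHH => ooiiiiiiiHH => ooiiiiiiiiH => ooiiiiiiiiiH => ooiiiiiiiiii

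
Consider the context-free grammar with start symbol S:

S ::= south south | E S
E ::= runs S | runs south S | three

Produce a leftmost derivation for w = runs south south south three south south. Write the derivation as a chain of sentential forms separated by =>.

S => E S => runs south S S => runs south south south S => runs south south south E S => runs south south south three S => runs south south south three south south

S => E S   [S ::= E S]
E S => runs south S S   [E ::= runs south S]
runs south S S => runs south south south S   [S ::= south south]
runs south south south S => runs south south south E S   [S ::= E S]
runs south south south E S => runs south south south three S   [E ::= three]
runs south south south three S => runs south south south three south south   [S ::= south south]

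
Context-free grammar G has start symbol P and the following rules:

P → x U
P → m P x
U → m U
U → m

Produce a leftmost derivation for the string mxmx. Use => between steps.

P => mPx   [P → m P x]
mPx => mxUx   [P → x U]
mxUx => mxmx   [U → m]

P=>mPx=>mxUx=>mxmx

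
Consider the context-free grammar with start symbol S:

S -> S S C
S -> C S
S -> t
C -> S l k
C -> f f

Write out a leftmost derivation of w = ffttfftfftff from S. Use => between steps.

S => CS => ffS => ffSSC => ffSSCSC => ffSSCSCSC => fftSCSCSC => ffttCSCSC => ffttffSCSC => ffttfftCSC => ffttfftffSC => ffttfftfftC => ffttfftfftff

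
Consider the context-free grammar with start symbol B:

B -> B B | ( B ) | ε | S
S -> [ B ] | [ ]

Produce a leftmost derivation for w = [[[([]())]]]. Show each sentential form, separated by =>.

B => S   [B -> S]
S => [B]   [S -> [ B ]]
[B] => [S]   [B -> S]
[S] => [[B]]   [S -> [ B ]]
[[B]] => [[BB]]   [B -> B B]
[[BB]] => [[SB]]   [B -> S]
[[SB]] => [[[B]B]]   [S -> [ B ]]
[[[B]B]] => [[[(B)]B]]   [B -> ( B )]
[[[(B)]B]] => [[[(BB)]B]]   [B -> B B]
[[[(BB)]B]] => [[[(SB)]B]]   [B -> S]
[[[(SB)]B]] => [[[([]B)]B]]   [S -> [ ]]
[[[([]B)]B]] => [[[([](B))]B]]   [B -> ( B )]
[[[([](B))]B]] => [[[([]())]B]]   [B -> ε]
[[[([]())]B]] => [[[([]())]]]   [B -> ε]

B=>S=>[B]=>[S]=>[[B]]=>[[BB]]=>[[SB]]=>[[[B]B]]=>[[[(B)]B]]=>[[[(BB)]B]]=>[[[(SB)]B]]=>[[[([]B)]B]]=>[[[([](B))]B]]=>[[[([]())]B]]=>[[[([]())]]]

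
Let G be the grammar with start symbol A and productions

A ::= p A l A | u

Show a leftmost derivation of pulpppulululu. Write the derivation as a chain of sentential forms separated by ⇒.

A ⇒ pAlA   [A ::= p A l A]
pAlA ⇒ pulA   [A ::= u]
pulA ⇒ pulpAlA   [A ::= p A l A]
pulpAlA ⇒ pulppAlAlA   [A ::= p A l A]
pulppAlAlA ⇒ pulpppAlAlAlA   [A ::= p A l A]
pulpppAlAlAlA ⇒ pulpppulAlAlA   [A ::= u]
pulpppulAlAlA ⇒ pulpppululAlA   [A ::= u]
pulpppululAlA ⇒ pulpppulululA   [A ::= u]
pulpppulululA ⇒ pulpppulululu   [A ::= u]

A ⇒ pAlA ⇒ pulA ⇒ pulpAlA ⇒ pulppAlAlA ⇒ pulpppAlAlAlA ⇒ pulpppulAlAlA ⇒ pulpppululAlA ⇒ pulpppulululA ⇒ pulpppulululu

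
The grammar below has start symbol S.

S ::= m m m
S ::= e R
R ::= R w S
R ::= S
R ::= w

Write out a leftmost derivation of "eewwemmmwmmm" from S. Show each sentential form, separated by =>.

S => eR   [S ::= e R]
eR => eRwS   [R ::= R w S]
eRwS => eSwS   [R ::= S]
eSwS => eeRwS   [S ::= e R]
eeRwS => eeRwSwS   [R ::= R w S]
eeRwSwS => eewwSwS   [R ::= w]
eewwSwS => eewweRwS   [S ::= e R]
eewweRwS => eewweSwS   [R ::= S]
eewweSwS => eewwemmmwS   [S ::= m m m]
eewwemmmwS => eewwemmmwmmm   [S ::= m m m]

S => eR => eRwS => eSwS => eeRwS => eeRwSwS => eewwSwS => eewweRwS => eewweSwS => eewwemmmwS => eewwemmmwmmm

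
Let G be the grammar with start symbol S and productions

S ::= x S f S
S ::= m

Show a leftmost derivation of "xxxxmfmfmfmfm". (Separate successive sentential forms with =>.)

S => xSfS => xxSfSfS => xxxSfSfSfS => xxxxSfSfSfSfS => xxxxmfSfSfSfS => xxxxmfmfSfSfS => xxxxmfmfmfSfS => xxxxmfmfmfmfS => xxxxmfmfmfmfm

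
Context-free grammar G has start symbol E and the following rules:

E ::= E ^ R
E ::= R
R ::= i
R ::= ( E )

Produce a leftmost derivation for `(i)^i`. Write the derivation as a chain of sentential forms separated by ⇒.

E ⇒ E^R   [E ::= E ^ R]
E^R ⇒ R^R   [E ::= R]
R^R ⇒ (E)^R   [R ::= ( E )]
(E)^R ⇒ (R)^R   [E ::= R]
(R)^R ⇒ (i)^R   [R ::= i]
(i)^R ⇒ (i)^i   [R ::= i]

E⇒E^R⇒R^R⇒(E)^R⇒(R)^R⇒(i)^R⇒(i)^i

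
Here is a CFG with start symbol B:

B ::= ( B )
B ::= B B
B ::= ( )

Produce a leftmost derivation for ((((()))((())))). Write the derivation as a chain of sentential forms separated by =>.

B=>(B)=>((B))=>((BB))=>(((B)B))=>((((B))B))=>((((()))B))=>((((()))(B)))=>((((()))((B))))=>((((()))((()))))

B => (B)   [B ::= ( B )]
(B) => ((B))   [B ::= ( B )]
((B)) => ((BB))   [B ::= B B]
((BB)) => (((B)B))   [B ::= ( B )]
(((B)B)) => ((((B))B))   [B ::= ( B )]
((((B))B)) => ((((()))B))   [B ::= ( )]
((((()))B)) => ((((()))(B)))   [B ::= ( B )]
((((()))(B))) => ((((()))((B))))   [B ::= ( B )]
((((()))((B)))) => ((((()))((()))))   [B ::= ( )]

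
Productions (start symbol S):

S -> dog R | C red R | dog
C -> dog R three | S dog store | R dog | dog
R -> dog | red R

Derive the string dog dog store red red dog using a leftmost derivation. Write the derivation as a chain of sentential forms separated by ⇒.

S ⇒ C red R ⇒ S dog store red R ⇒ dog dog store red R ⇒ dog dog store red red R ⇒ dog dog store red red dog

S ⇒ C red R   [S -> C red R]
C red R ⇒ S dog store red R   [C -> S dog store]
S dog store red R ⇒ dog dog store red R   [S -> dog]
dog dog store red R ⇒ dog dog store red red R   [R -> red R]
dog dog store red red R ⇒ dog dog store red red dog   [R -> dog]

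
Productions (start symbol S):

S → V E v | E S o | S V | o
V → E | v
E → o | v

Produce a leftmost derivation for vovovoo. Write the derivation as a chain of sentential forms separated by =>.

S=>ESo=>vSo=>vESoo=>voSoo=>voVEvoo=>voEEvoo=>vovEvoo=>vovovoo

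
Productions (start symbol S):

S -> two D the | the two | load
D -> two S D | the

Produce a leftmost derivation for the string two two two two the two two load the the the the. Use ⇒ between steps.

S ⇒ two D the   [S -> two D the]
two D the ⇒ two two S D the   [D -> two S D]
two two S D the ⇒ two two two D the D the   [S -> two D the]
two two two D the D the ⇒ two two two two S D the D the   [D -> two S D]
two two two two S D the D the ⇒ two two two two the two D the D the   [S -> the two]
two two two two the two D the D the ⇒ two two two two the two two S D the D the   [D -> two S D]
two two two two the two two S D the D the ⇒ two two two two the two two load D the D the   [S -> load]
two two two two the two two load D the D the ⇒ two two two two the two two load the the D the   [D -> the]
two two two two the two two load the the D the ⇒ two two two two the two two load the the the the   [D -> the]

S ⇒ two D the ⇒ two two S D the ⇒ two two two D the D the ⇒ two two two two S D the D the ⇒ two two two two the two D the D the ⇒ two two two two the two two S D the D the ⇒ two two two two the two two load D the D the ⇒ two two two two the two two load the the D the ⇒ two two two two the two two load the the the the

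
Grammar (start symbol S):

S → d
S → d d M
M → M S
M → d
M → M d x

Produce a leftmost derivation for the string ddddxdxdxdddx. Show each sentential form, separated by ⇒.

S ⇒ ddM ⇒ ddMdx ⇒ ddMSdx ⇒ ddMSSdx ⇒ ddMdxSSdx ⇒ ddMdxdxSSdx ⇒ ddMdxdxdxSSdx ⇒ ddddxdxdxSSdx ⇒ ddddxdxdxdSdx ⇒ ddddxdxdxdddx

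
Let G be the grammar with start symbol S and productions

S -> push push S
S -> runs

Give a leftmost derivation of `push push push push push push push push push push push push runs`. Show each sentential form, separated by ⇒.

S ⇒ push push S   [S -> push push S]
push push S ⇒ push push push push S   [S -> push push S]
push push push push S ⇒ push push push push push push S   [S -> push push S]
push push push push push push S ⇒ push push push push push push push push S   [S -> push push S]
push push push push push push push push S ⇒ push push push push push push push push push push S   [S -> push push S]
push push push push push push push push push push S ⇒ push push push push push push push push push push push push S   [S -> push push S]
push push push push push push push push push push push push S ⇒ push push push push push push push push push push push push runs   [S -> runs]

S ⇒ push push S ⇒ push push push push S ⇒ push push push push push push S ⇒ push push push push push push push push S ⇒ push push push push push push push push push push S ⇒ push push push push push push push push push push push push S ⇒ push push push push push push push push push push push push runs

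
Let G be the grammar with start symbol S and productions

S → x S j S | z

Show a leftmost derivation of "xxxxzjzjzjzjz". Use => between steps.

S => xSjS   [S → x S j S]
xSjS => xxSjSjS   [S → x S j S]
xxSjSjS => xxxSjSjSjS   [S → x S j S]
xxxSjSjSjS => xxxxSjSjSjSjS   [S → x S j S]
xxxxSjSjSjSjS => xxxxzjSjSjSjS   [S → z]
xxxxzjSjSjSjS => xxxxzjzjSjSjS   [S → z]
xxxxzjzjSjSjS => xxxxzjzjzjSjS   [S → z]
xxxxzjzjzjSjS => xxxxzjzjzjzjS   [S → z]
xxxxzjzjzjzjS => xxxxzjzjzjzjz   [S → z]

S => xSjS => xxSjSjS => xxxSjSjSjS => xxxxSjSjSjSjS => xxxxzjSjSjSjS => xxxxzjzjSjSjS => xxxxzjzjzjSjS => xxxxzjzjzjzjS => xxxxzjzjzjzjz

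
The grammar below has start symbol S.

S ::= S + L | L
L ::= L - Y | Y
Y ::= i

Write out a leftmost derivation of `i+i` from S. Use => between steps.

S => S+L => L+L => Y+L => i+L => i+Y => i+i

S => S+L   [S ::= S + L]
S+L => L+L   [S ::= L]
L+L => Y+L   [L ::= Y]
Y+L => i+L   [Y ::= i]
i+L => i+Y   [L ::= Y]
i+Y => i+i   [Y ::= i]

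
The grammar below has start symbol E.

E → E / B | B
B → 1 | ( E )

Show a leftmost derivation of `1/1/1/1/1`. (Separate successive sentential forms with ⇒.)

E ⇒ E/B ⇒ E/B/B ⇒ E/B/B/B ⇒ E/B/B/B/B ⇒ B/B/B/B/B ⇒ 1/B/B/B/B ⇒ 1/1/B/B/B ⇒ 1/1/1/B/B ⇒ 1/1/1/1/B ⇒ 1/1/1/1/1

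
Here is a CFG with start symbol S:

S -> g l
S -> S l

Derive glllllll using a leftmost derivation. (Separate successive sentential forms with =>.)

S => Sl => Sll => Slll => Sllll => Slllll => Sllllll => glllllll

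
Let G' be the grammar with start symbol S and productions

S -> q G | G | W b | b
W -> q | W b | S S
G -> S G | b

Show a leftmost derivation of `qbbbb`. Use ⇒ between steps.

S ⇒ G   [S -> G]
G ⇒ SG   [G -> S G]
SG ⇒ GG   [S -> G]
GG ⇒ SGG   [G -> S G]
SGG ⇒ qGGG   [S -> q G]
qGGG ⇒ qSGGG   [G -> S G]
qSGGG ⇒ qbGGG   [S -> b]
qbGGG ⇒ qbbGG   [G -> b]
qbbGG ⇒ qbbbG   [G -> b]
qbbbG ⇒ qbbbb   [G -> b]

S ⇒ G ⇒ SG ⇒ GG ⇒ SGG ⇒ qGGG ⇒ qSGGG ⇒ qbGGG ⇒ qbbGG ⇒ qbbbG ⇒ qbbbb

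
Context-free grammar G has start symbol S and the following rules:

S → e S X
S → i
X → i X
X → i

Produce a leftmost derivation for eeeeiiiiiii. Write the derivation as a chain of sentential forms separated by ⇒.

S ⇒ eSX ⇒ eeSXX ⇒ eeeSXXX ⇒ eeeeSXXXX ⇒ eeeeiXXXX ⇒ eeeeiiXXX ⇒ eeeeiiiXXX ⇒ eeeeiiiiXX ⇒ eeeeiiiiiX ⇒ eeeeiiiiiiX ⇒ eeeeiiiiiii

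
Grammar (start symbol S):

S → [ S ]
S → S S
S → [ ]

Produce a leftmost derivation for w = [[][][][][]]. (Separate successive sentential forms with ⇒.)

S ⇒ [S]   [S → [ S ]]
[S] ⇒ [SS]   [S → S S]
[SS] ⇒ [SSS]   [S → S S]
[SSS] ⇒ [SSSS]   [S → S S]
[SSSS] ⇒ [[]SSS]   [S → [ ]]
[[]SSS] ⇒ [[]SSSS]   [S → S S]
[[]SSSS] ⇒ [[][]SSS]   [S → [ ]]
[[][]SSS] ⇒ [[][][]SS]   [S → [ ]]
[[][][]SS] ⇒ [[][][][]S]   [S → [ ]]
[[][][][]S] ⇒ [[][][][][]]   [S → [ ]]

S⇒[S]⇒[SS]⇒[SSS]⇒[SSSS]⇒[[]SSS]⇒[[]SSSS]⇒[[][]SSS]⇒[[][][]SS]⇒[[][][][]S]⇒[[][][][][]]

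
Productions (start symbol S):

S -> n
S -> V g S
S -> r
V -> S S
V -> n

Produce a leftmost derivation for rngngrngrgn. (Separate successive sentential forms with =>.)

S => VgS => SSgS => rSgS => rVgSgS => rngSgS => rngVgSgS => rngngSgS => rngngVgSgS => rngngSSgSgS => rngngrSgSgS => rngngrngSgS => rngngrngrgS => rngngrngrgn

S => VgS   [S -> V g S]
VgS => SSgS   [V -> S S]
SSgS => rSgS   [S -> r]
rSgS => rVgSgS   [S -> V g S]
rVgSgS => rngSgS   [V -> n]
rngSgS => rngVgSgS   [S -> V g S]
rngVgSgS => rngngSgS   [V -> n]
rngngSgS => rngngVgSgS   [S -> V g S]
rngngVgSgS => rngngSSgSgS   [V -> S S]
rngngSSgSgS => rngngrSgSgS   [S -> r]
rngngrSgSgS => rngngrngSgS   [S -> n]
rngngrngSgS => rngngrngrgS   [S -> r]
rngngrngrgS => rngngrngrgn   [S -> n]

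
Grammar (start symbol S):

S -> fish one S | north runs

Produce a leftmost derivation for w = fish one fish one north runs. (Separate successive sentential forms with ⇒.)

S ⇒ fish one S   [S -> fish one S]
fish one S ⇒ fish one fish one S   [S -> fish one S]
fish one fish one S ⇒ fish one fish one north runs   [S -> north runs]

S ⇒ fish one S ⇒ fish one fish one S ⇒ fish one fish one north runs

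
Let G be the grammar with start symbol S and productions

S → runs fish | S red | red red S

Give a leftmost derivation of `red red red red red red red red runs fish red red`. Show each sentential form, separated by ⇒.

S ⇒ red red S ⇒ red red S red ⇒ red red red red S red ⇒ red red red red red red S red ⇒ red red red red red red red red S red ⇒ red red red red red red red red S red red ⇒ red red red red red red red red runs fish red red

S ⇒ red red S   [S → red red S]
red red S ⇒ red red S red   [S → S red]
red red S red ⇒ red red red red S red   [S → red red S]
red red red red S red ⇒ red red red red red red S red   [S → red red S]
red red red red red red S red ⇒ red red red red red red red red S red   [S → red red S]
red red red red red red red red S red ⇒ red red red red red red red red S red red   [S → S red]
red red red red red red red red S red red ⇒ red red red red red red red red runs fish red red   [S → runs fish]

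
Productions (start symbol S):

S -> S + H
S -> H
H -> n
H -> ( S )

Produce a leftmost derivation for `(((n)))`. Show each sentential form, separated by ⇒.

S ⇒ H ⇒ (S) ⇒ (H) ⇒ ((S)) ⇒ ((H)) ⇒ (((S))) ⇒ (((H))) ⇒ (((n)))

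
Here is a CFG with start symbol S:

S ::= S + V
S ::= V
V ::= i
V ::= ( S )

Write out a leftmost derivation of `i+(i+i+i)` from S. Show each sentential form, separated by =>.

S => S+V   [S ::= S + V]
S+V => V+V   [S ::= V]
V+V => i+V   [V ::= i]
i+V => i+(S)   [V ::= ( S )]
i+(S) => i+(S+V)   [S ::= S + V]
i+(S+V) => i+(S+V+V)   [S ::= S + V]
i+(S+V+V) => i+(V+V+V)   [S ::= V]
i+(V+V+V) => i+(i+V+V)   [V ::= i]
i+(i+V+V) => i+(i+i+V)   [V ::= i]
i+(i+i+V) => i+(i+i+i)   [V ::= i]

S=>S+V=>V+V=>i+V=>i+(S)=>i+(S+V)=>i+(S+V+V)=>i+(V+V+V)=>i+(i+V+V)=>i+(i+i+V)=>i+(i+i+i)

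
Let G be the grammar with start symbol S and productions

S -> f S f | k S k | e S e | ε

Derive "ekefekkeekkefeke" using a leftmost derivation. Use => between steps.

S => eSe => ekSke => ekeSeke => ekefSfeke => ekefeSefeke => ekefekSkefeke => ekefekkSkkefeke => ekefekkeSekkefeke => ekefekkeekkefeke

S => eSe   [S -> e S e]
eSe => ekSke   [S -> k S k]
ekSke => ekeSeke   [S -> e S e]
ekeSeke => ekefSfeke   [S -> f S f]
ekefSfeke => ekefeSefeke   [S -> e S e]
ekefeSefeke => ekefekSkefeke   [S -> k S k]
ekefekSkefeke => ekefekkSkkefeke   [S -> k S k]
ekefekkSkkefeke => ekefekkeSekkefeke   [S -> e S e]
ekefekkeSekkefeke => ekefekkeekkefeke   [S -> ε]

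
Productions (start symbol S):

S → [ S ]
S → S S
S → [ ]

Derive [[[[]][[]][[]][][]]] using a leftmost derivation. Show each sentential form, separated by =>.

S => [S] => [[S]] => [[SS]] => [[SSS]] => [[SSSS]] => [[[S]SSS]] => [[[[]]SSS]] => [[[[]][S]SS]] => [[[[]][[]]SS]] => [[[[]][[]]SSS]] => [[[[]][[]][S]SS]] => [[[[]][[]][[]]SS]] => [[[[]][[]][[]][]S]] => [[[[]][[]][[]][][]]]

S => [S]   [S → [ S ]]
[S] => [[S]]   [S → [ S ]]
[[S]] => [[SS]]   [S → S S]
[[SS]] => [[SSS]]   [S → S S]
[[SSS]] => [[SSSS]]   [S → S S]
[[SSSS]] => [[[S]SSS]]   [S → [ S ]]
[[[S]SSS]] => [[[[]]SSS]]   [S → [ ]]
[[[[]]SSS]] => [[[[]][S]SS]]   [S → [ S ]]
[[[[]][S]SS]] => [[[[]][[]]SS]]   [S → [ ]]
[[[[]][[]]SS]] => [[[[]][[]]SSS]]   [S → S S]
[[[[]][[]]SSS]] => [[[[]][[]][S]SS]]   [S → [ S ]]
[[[[]][[]][S]SS]] => [[[[]][[]][[]]SS]]   [S → [ ]]
[[[[]][[]][[]]SS]] => [[[[]][[]][[]][]S]]   [S → [ ]]
[[[[]][[]][[]][]S]] => [[[[]][[]][[]][][]]]   [S → [ ]]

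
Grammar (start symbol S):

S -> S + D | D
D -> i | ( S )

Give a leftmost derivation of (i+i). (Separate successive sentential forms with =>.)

S => D => (S) => (S+D) => (D+D) => (i+D) => (i+i)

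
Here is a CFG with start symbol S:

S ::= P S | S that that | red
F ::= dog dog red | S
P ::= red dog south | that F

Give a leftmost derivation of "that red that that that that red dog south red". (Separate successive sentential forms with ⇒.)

S ⇒ P S ⇒ that F S ⇒ that S S ⇒ that S that that S ⇒ that S that that that that S ⇒ that red that that that that S ⇒ that red that that that that P S ⇒ that red that that that that red dog south S ⇒ that red that that that that red dog south red

S ⇒ P S   [S ::= P S]
P S ⇒ that F S   [P ::= that F]
that F S ⇒ that S S   [F ::= S]
that S S ⇒ that S that that S   [S ::= S that that]
that S that that S ⇒ that S that that that that S   [S ::= S that that]
that S that that that that S ⇒ that red that that that that S   [S ::= red]
that red that that that that S ⇒ that red that that that that P S   [S ::= P S]
that red that that that that P S ⇒ that red that that that that red dog south S   [P ::= red dog south]
that red that that that that red dog south S ⇒ that red that that that that red dog south red   [S ::= red]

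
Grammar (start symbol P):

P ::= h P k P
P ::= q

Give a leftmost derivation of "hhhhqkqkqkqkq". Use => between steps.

P => hPkP => hhPkPkP => hhhPkPkPkP => hhhhPkPkPkPkP => hhhhqkPkPkPkP => hhhhqkqkPkPkP => hhhhqkqkqkPkP => hhhhqkqkqkqkP => hhhhqkqkqkqkq

P => hPkP   [P ::= h P k P]
hPkP => hhPkPkP   [P ::= h P k P]
hhPkPkP => hhhPkPkPkP   [P ::= h P k P]
hhhPkPkPkP => hhhhPkPkPkPkP   [P ::= h P k P]
hhhhPkPkPkPkP => hhhhqkPkPkPkP   [P ::= q]
hhhhqkPkPkPkP => hhhhqkqkPkPkP   [P ::= q]
hhhhqkqkPkPkP => hhhhqkqkqkPkP   [P ::= q]
hhhhqkqkqkPkP => hhhhqkqkqkqkP   [P ::= q]
hhhhqkqkqkqkP => hhhhqkqkqkqkq   [P ::= q]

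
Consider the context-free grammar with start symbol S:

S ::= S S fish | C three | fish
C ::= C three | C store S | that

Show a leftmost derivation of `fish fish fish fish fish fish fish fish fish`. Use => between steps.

S => S S fish => S S fish S fish => S S fish S fish S fish => S S fish S fish S fish S fish => fish S fish S fish S fish S fish => fish fish fish S fish S fish S fish => fish fish fish fish fish S fish S fish => fish fish fish fish fish fish fish S fish => fish fish fish fish fish fish fish fish fish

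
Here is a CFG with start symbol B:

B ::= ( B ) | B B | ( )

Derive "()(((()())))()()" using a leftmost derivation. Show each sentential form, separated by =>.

B => BB => BBB => ()BB => ()(B)B => ()((B))B => ()(((B)))B => ()(((BB)))B => ()(((()B)))B => ()(((()())))B => ()(((()())))BB => ()(((()())))()B => ()(((()())))()()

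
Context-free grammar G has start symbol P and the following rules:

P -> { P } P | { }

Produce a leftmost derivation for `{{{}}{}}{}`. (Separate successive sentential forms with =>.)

P => {P}P   [P -> { P } P]
{P}P => {{P}P}P   [P -> { P } P]
{{P}P}P => {{{}}P}P   [P -> { }]
{{{}}P}P => {{{}}{}}P   [P -> { }]
{{{}}{}}P => {{{}}{}}{}   [P -> { }]

P=>{P}P=>{{P}P}P=>{{{}}P}P=>{{{}}{}}P=>{{{}}{}}{}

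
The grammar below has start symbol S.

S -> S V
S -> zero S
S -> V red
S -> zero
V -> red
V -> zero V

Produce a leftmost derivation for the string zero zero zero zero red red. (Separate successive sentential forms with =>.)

S => V red => zero V red => zero zero V red => zero zero zero V red => zero zero zero zero V red => zero zero zero zero red red

S => V red   [S -> V red]
V red => zero V red   [V -> zero V]
zero V red => zero zero V red   [V -> zero V]
zero zero V red => zero zero zero V red   [V -> zero V]
zero zero zero V red => zero zero zero zero V red   [V -> zero V]
zero zero zero zero V red => zero zero zero zero red red   [V -> red]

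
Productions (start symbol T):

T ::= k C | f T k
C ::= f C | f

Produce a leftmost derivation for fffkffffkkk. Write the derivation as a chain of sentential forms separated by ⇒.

T ⇒ fTk   [T ::= f T k]
fTk ⇒ ffTkk   [T ::= f T k]
ffTkk ⇒ fffTkkk   [T ::= f T k]
fffTkkk ⇒ fffkCkkk   [T ::= k C]
fffkCkkk ⇒ fffkfCkkk   [C ::= f C]
fffkfCkkk ⇒ fffkffCkkk   [C ::= f C]
fffkffCkkk ⇒ fffkfffCkkk   [C ::= f C]
fffkfffCkkk ⇒ fffkffffkkk   [C ::= f]

T⇒fTk⇒ffTkk⇒fffTkkk⇒fffkCkkk⇒fffkfCkkk⇒fffkffCkkk⇒fffkfffCkkk⇒fffkffffkkk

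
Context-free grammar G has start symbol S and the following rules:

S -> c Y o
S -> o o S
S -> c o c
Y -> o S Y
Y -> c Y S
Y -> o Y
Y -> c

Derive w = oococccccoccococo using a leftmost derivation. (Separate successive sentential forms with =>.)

S=>ooS=>oocYo=>oocoSYo=>oococYoYo=>oococcYSoYo=>oococccYSSoYo=>oococcccSSoYo=>oococccccocSoYo=>oococccccoccocoYo=>oococccccoccococo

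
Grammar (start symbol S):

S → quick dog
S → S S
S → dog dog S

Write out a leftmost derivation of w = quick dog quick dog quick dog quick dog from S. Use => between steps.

S => S S => quick dog S => quick dog S S => quick dog quick dog S => quick dog quick dog S S => quick dog quick dog quick dog S => quick dog quick dog quick dog quick dog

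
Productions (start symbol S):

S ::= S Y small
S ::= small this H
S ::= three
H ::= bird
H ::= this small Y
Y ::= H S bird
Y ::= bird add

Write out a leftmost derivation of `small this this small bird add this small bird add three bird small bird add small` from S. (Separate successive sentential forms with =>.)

S => S Y small => S Y small Y small => small this H Y small Y small => small this this small Y Y small Y small => small this this small bird add Y small Y small => small this this small bird add H S bird small Y small => small this this small bird add this small Y S bird small Y small => small this this small bird add this small bird add S bird small Y small => small this this small bird add this small bird add three bird small Y small => small this this small bird add this small bird add three bird small bird add small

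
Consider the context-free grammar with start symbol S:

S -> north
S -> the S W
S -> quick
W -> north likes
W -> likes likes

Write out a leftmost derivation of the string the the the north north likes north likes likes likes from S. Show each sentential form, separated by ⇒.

S ⇒ the S W   [S -> the S W]
the S W ⇒ the the S W W   [S -> the S W]
the the S W W ⇒ the the the S W W W   [S -> the S W]
the the the S W W W ⇒ the the the north W W W   [S -> north]
the the the north W W W ⇒ the the the north north likes W W   [W -> north likes]
the the the north north likes W W ⇒ the the the north north likes north likes W   [W -> north likes]
the the the north north likes north likes W ⇒ the the the north north likes north likes likes likes   [W -> likes likes]

S ⇒ the S W ⇒ the the S W W ⇒ the the the S W W W ⇒ the the the north W W W ⇒ the the the north north likes W W ⇒ the the the north north likes north likes W ⇒ the the the north north likes north likes likes likes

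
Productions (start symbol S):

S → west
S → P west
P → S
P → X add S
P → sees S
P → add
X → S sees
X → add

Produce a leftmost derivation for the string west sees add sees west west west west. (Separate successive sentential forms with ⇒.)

S ⇒ P west ⇒ X add S west ⇒ S sees add S west ⇒ west sees add S west ⇒ west sees add P west west ⇒ west sees add sees S west west ⇒ west sees add sees P west west west ⇒ west sees add sees S west west west ⇒ west sees add sees west west west west

S ⇒ P west   [S → P west]
P west ⇒ X add S west   [P → X add S]
X add S west ⇒ S sees add S west   [X → S sees]
S sees add S west ⇒ west sees add S west   [S → west]
west sees add S west ⇒ west sees add P west west   [S → P west]
west sees add P west west ⇒ west sees add sees S west west   [P → sees S]
west sees add sees S west west ⇒ west sees add sees P west west west   [S → P west]
west sees add sees P west west west ⇒ west sees add sees S west west west   [P → S]
west sees add sees S west west west ⇒ west sees add sees west west west west   [S → west]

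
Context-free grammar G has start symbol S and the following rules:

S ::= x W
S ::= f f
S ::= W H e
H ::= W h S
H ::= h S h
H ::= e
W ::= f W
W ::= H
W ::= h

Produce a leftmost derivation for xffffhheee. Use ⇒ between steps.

S ⇒ xW ⇒ xfW ⇒ xffW ⇒ xfffW ⇒ xfffH ⇒ xfffWhS ⇒ xffffWhS ⇒ xffffhhS ⇒ xffffhhWHe ⇒ xffffhhHHe ⇒ xffffhheHe ⇒ xffffhheee

S ⇒ xW   [S ::= x W]
xW ⇒ xfW   [W ::= f W]
xfW ⇒ xffW   [W ::= f W]
xffW ⇒ xfffW   [W ::= f W]
xfffW ⇒ xfffH   [W ::= H]
xfffH ⇒ xfffWhS   [H ::= W h S]
xfffWhS ⇒ xffffWhS   [W ::= f W]
xffffWhS ⇒ xffffhhS   [W ::= h]
xffffhhS ⇒ xffffhhWHe   [S ::= W H e]
xffffhhWHe ⇒ xffffhhHHe   [W ::= H]
xffffhhHHe ⇒ xffffhheHe   [H ::= e]
xffffhheHe ⇒ xffffhheee   [H ::= e]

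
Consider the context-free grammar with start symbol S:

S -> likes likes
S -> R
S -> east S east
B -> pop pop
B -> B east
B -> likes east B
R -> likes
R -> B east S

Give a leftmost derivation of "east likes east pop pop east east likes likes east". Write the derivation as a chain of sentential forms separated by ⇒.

S ⇒ east S east   [S -> east S east]
east S east ⇒ east R east   [S -> R]
east R east ⇒ east B east S east   [R -> B east S]
east B east S east ⇒ east B east east S east   [B -> B east]
east B east east S east ⇒ east likes east B east east S east   [B -> likes east B]
east likes east B east east S east ⇒ east likes east pop pop east east S east   [B -> pop pop]
east likes east pop pop east east S east ⇒ east likes east pop pop east east likes likes east   [S -> likes likes]

S ⇒ east S east ⇒ east R east ⇒ east B east S east ⇒ east B east east S east ⇒ east likes east B east east S east ⇒ east likes east pop pop east east S east ⇒ east likes east pop pop east east likes likes east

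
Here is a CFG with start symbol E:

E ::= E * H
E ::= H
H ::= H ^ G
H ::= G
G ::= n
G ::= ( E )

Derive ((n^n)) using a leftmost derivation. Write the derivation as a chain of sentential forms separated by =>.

E=>H=>G=>(E)=>(H)=>(G)=>((E))=>((H))=>((H^G))=>((G^G))=>((n^G))=>((n^n))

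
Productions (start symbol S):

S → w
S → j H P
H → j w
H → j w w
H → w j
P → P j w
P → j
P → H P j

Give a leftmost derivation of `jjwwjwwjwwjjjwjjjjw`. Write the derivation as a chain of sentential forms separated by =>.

S => jHP   [S → j H P]
jHP => jjwwP   [H → j w w]
jjwwP => jjwwPjw   [P → P j w]
jjwwPjw => jjwwHPjjw   [P → H P j]
jjwwHPjjw => jjwwjwwPjjw   [H → j w w]
jjwwjwwPjjw => jjwwjwwHPjjjw   [P → H P j]
jjwwjwwHPjjjw => jjwwjwwjwPjjjw   [H → j w]
jjwwjwwjwPjjjw => jjwwjwwjwHPjjjjw   [P → H P j]
jjwwjwwjwHPjjjjw => jjwwjwwjwwjPjjjjw   [H → w j]
jjwwjwwjwwjPjjjjw => jjwwjwwjwwjPjwjjjjw   [P → P j w]
jjwwjwwjwwjPjwjjjjw => jjwwjwwjwwjjjwjjjjw   [P → j]

S=>jHP=>jjwwP=>jjwwPjw=>jjwwHPjjw=>jjwwjwwPjjw=>jjwwjwwHPjjjw=>jjwwjwwjwPjjjw=>jjwwjwwjwHPjjjjw=>jjwwjwwjwwjPjjjjw=>jjwwjwwjwwjPjwjjjjw=>jjwwjwwjwwjjjwjjjjw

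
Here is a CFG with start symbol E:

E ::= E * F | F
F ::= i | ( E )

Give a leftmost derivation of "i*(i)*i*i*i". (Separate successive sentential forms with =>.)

E=>E*F=>E*F*F=>E*F*F*F=>E*F*F*F*F=>F*F*F*F*F=>i*F*F*F*F=>i*(E)*F*F*F=>i*(F)*F*F*F=>i*(i)*F*F*F=>i*(i)*i*F*F=>i*(i)*i*i*F=>i*(i)*i*i*i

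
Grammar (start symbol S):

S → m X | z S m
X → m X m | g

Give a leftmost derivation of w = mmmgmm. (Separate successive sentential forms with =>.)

S => mX => mmXm => mmmXmm => mmmgmm

S => mX   [S → m X]
mX => mmXm   [X → m X m]
mmXm => mmmXmm   [X → m X m]
mmmXmm => mmmgmm   [X → g]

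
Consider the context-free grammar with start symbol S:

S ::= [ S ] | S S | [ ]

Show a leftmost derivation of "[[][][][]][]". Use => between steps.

S => SS   [S ::= S S]
SS => [S]S   [S ::= [ S ]]
[S]S => [SS]S   [S ::= S S]
[SS]S => [SSS]S   [S ::= S S]
[SSS]S => [[]SS]S   [S ::= [ ]]
[[]SS]S => [[]SSS]S   [S ::= S S]
[[]SSS]S => [[][]SS]S   [S ::= [ ]]
[[][]SS]S => [[][][]S]S   [S ::= [ ]]
[[][][]S]S => [[][][][]]S   [S ::= [ ]]
[[][][][]]S => [[][][][]][]   [S ::= [ ]]

S => SS => [S]S => [SS]S => [SSS]S => [[]SS]S => [[]SSS]S => [[][]SS]S => [[][][]S]S => [[][][][]]S => [[][][][]][]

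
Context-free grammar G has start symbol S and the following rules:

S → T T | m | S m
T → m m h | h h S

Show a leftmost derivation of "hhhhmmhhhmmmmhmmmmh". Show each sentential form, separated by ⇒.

S ⇒ TT   [S → T T]
TT ⇒ hhST   [T → h h S]
hhST ⇒ hhSmT   [S → S m]
hhSmT ⇒ hhSmmT   [S → S m]
hhSmmT ⇒ hhTTmmT   [S → T T]
hhTTmmT ⇒ hhhhSTmmT   [T → h h S]
hhhhSTmmT ⇒ hhhhTTTmmT   [S → T T]
hhhhTTTmmT ⇒ hhhhmmhTTmmT   [T → m m h]
hhhhmmhTTmmT ⇒ hhhhmmhhhSTmmT   [T → h h S]
hhhhmmhhhSTmmT ⇒ hhhhmmhhhSmTmmT   [S → S m]
hhhhmmhhhSmTmmT ⇒ hhhhmmhhhmmTmmT   [S → m]
hhhhmmhhhmmTmmT ⇒ hhhhmmhhhmmmmhmmT   [T → m m h]
hhhhmmhhhmmmmhmmT ⇒ hhhhmmhhhmmmmhmmmmh   [T → m m h]

S ⇒ TT ⇒ hhST ⇒ hhSmT ⇒ hhSmmT ⇒ hhTTmmT ⇒ hhhhSTmmT ⇒ hhhhTTTmmT ⇒ hhhhmmhTTmmT ⇒ hhhhmmhhhSTmmT ⇒ hhhhmmhhhSmTmmT ⇒ hhhhmmhhhmmTmmT ⇒ hhhhmmhhhmmmmhmmT ⇒ hhhhmmhhhmmmmhmmmmh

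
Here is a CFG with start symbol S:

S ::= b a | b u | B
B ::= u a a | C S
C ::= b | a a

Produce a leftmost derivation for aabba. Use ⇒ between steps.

S ⇒ B   [S ::= B]
B ⇒ CS   [B ::= C S]
CS ⇒ aaS   [C ::= a a]
aaS ⇒ aaB   [S ::= B]
aaB ⇒ aaCS   [B ::= C S]
aaCS ⇒ aabS   [C ::= b]
aabS ⇒ aabba   [S ::= b a]

S ⇒ B ⇒ CS ⇒ aaS ⇒ aaB ⇒ aaCS ⇒ aabS ⇒ aabba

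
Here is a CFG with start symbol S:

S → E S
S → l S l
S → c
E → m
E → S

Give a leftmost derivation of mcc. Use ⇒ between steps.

S ⇒ ES   [S → E S]
ES ⇒ SS   [E → S]
SS ⇒ ESS   [S → E S]
ESS ⇒ mSS   [E → m]
mSS ⇒ mcS   [S → c]
mcS ⇒ mcc   [S → c]

S ⇒ ES ⇒ SS ⇒ ESS ⇒ mSS ⇒ mcS ⇒ mcc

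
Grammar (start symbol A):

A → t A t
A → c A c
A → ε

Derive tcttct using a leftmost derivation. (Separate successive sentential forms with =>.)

A => tAt   [A → t A t]
tAt => tcAct   [A → c A c]
tcAct => tctAtct   [A → t A t]
tctAtct => tcttct   [A → ε]

A => tAt => tcAct => tctAtct => tcttct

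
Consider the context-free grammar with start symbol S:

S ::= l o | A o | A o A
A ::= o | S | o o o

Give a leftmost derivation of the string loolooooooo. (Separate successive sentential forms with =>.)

S => AoA   [S ::= A o A]
AoA => SoA   [A ::= S]
SoA => AoAoA   [S ::= A o A]
AoAoA => SoAoA   [A ::= S]
SoAoA => looAoA   [S ::= l o]
looAoA => looSoA   [A ::= S]
looSoA => looAoAoA   [S ::= A o A]
looAoAoA => looSoAoA   [A ::= S]
looSoAoA => loolooAoA   [S ::= l o]
loolooAoA => loolooooA   [A ::= o]
loolooooA => loolooooooo   [A ::= o o o]

S=>AoA=>SoA=>AoAoA=>SoAoA=>looAoA=>looSoA=>looAoAoA=>looSoAoA=>loolooAoA=>loolooooA=>loolooooooo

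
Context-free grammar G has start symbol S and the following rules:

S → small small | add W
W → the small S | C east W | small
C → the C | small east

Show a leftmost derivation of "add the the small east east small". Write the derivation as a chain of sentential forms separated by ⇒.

S ⇒ add W ⇒ add C east W ⇒ add the C east W ⇒ add the the C east W ⇒ add the the small east east W ⇒ add the the small east east small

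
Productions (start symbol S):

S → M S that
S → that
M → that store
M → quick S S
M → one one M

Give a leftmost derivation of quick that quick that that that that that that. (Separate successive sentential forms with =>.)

S => M S that   [S → M S that]
M S that => quick S S S that   [M → quick S S]
quick S S S that => quick that S S that   [S → that]
quick that S S that => quick that M S that S that   [S → M S that]
quick that M S that S that => quick that quick S S S that S that   [M → quick S S]
quick that quick S S S that S that => quick that quick that S S that S that   [S → that]
quick that quick that S S that S that => quick that quick that that S that S that   [S → that]
quick that quick that that S that S that => quick that quick that that that that S that   [S → that]
quick that quick that that that that S that => quick that quick that that that that that that   [S → that]

S => M S that => quick S S S that => quick that S S that => quick that M S that S that => quick that quick S S S that S that => quick that quick that S S that S that => quick that quick that that S that S that => quick that quick that that that that S that => quick that quick that that that that that that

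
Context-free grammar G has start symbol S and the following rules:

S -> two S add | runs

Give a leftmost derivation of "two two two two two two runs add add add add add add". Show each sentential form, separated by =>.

S => two S add   [S -> two S add]
two S add => two two S add add   [S -> two S add]
two two S add add => two two two S add add add   [S -> two S add]
two two two S add add add => two two two two S add add add add   [S -> two S add]
two two two two S add add add add => two two two two two S add add add add add   [S -> two S add]
two two two two two S add add add add add => two two two two two two S add add add add add add   [S -> two S add]
two two two two two two S add add add add add add => two two two two two two runs add add add add add add   [S -> runs]

S => two S add => two two S add add => two two two S add add add => two two two two S add add add add => two two two two two S add add add add add => two two two two two two S add add add add add add => two two two two two two runs add add add add add add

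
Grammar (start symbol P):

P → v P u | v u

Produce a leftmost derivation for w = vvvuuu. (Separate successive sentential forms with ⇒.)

P ⇒ vPu   [P → v P u]
vPu ⇒ vvPuu   [P → v P u]
vvPuu ⇒ vvvuuu   [P → v u]

P⇒vPu⇒vvPuu⇒vvvuuu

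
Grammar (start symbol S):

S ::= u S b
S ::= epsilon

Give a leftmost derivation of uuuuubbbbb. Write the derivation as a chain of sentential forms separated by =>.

S => uSb => uuSbb => uuuSbbb => uuuuSbbbb => uuuuuSbbbbb => uuuuubbbbb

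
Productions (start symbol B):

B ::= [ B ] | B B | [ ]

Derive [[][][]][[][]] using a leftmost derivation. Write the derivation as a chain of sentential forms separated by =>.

B => BB => [B]B => [BB]B => [BBB]B => [[]BB]B => [[][]B]B => [[][][]]B => [[][][]][B] => [[][][]][BB] => [[][][]][[]B] => [[][][]][[][]]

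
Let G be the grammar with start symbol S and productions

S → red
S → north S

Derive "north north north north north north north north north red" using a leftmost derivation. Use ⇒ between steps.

S ⇒ north S ⇒ north north S ⇒ north north north S ⇒ north north north north S ⇒ north north north north north S ⇒ north north north north north north S ⇒ north north north north north north north S ⇒ north north north north north north north north S ⇒ north north north north north north north north north S ⇒ north north north north north north north north north red

S ⇒ north S   [S → north S]
north S ⇒ north north S   [S → north S]
north north S ⇒ north north north S   [S → north S]
north north north S ⇒ north north north north S   [S → north S]
north north north north S ⇒ north north north north north S   [S → north S]
north north north north north S ⇒ north north north north north north S   [S → north S]
north north north north north north S ⇒ north north north north north north north S   [S → north S]
north north north north north north north S ⇒ north north north north north north north north S   [S → north S]
north north north north north north north north S ⇒ north north north north north north north north north S   [S → north S]
north north north north north north north north north S ⇒ north north north north north north north north north red   [S → red]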